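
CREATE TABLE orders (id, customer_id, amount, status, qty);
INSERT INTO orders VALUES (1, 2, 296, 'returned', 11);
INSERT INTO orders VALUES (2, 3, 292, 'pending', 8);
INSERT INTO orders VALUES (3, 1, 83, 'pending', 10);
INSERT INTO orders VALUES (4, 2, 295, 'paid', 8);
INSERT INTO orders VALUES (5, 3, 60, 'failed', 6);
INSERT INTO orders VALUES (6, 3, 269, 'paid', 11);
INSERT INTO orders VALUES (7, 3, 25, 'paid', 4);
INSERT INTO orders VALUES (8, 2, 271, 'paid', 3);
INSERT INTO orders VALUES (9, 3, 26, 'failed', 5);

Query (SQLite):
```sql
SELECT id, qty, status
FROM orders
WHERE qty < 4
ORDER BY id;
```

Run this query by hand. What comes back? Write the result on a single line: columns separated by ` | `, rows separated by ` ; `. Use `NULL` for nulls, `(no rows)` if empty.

qty < 4: ids {8}

8 | 3 | paid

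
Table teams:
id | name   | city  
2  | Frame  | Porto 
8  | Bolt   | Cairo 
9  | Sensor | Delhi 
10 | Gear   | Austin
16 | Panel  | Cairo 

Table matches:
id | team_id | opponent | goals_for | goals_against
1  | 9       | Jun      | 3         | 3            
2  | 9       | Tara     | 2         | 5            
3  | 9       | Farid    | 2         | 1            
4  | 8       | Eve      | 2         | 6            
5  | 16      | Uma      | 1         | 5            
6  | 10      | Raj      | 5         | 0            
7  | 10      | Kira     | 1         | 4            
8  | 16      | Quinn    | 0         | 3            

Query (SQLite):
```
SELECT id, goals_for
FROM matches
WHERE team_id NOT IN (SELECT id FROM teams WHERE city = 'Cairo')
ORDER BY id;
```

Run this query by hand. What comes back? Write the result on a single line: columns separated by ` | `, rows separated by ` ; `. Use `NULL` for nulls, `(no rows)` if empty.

1 | 3 ; 2 | 2 ; 3 | 2 ; 6 | 5 ; 7 | 1

Inner query: teams.id where city = 'Cairo'.
Outer: keep matches rows whose team_id is not in that set.
Inner query → {8, 16}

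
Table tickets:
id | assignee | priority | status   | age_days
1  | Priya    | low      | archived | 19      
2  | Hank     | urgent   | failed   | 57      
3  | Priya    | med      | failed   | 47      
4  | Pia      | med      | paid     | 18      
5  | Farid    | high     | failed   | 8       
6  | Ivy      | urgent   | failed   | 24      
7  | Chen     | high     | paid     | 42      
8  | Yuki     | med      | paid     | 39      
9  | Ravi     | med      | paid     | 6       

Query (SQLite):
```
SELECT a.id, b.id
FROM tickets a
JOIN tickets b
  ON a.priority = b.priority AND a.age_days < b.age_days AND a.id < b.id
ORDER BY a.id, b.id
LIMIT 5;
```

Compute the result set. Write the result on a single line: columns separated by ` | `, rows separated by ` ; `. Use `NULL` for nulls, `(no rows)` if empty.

Pairs (a,b) with same priority, a.age_days < b.age_days, a.id < b.id.
priority groups: high:{5,7} low:{1} med:{3,4,8,9} urgent:{2,6}
Ordered by (a.id, b.id); first 5.

4 | 8 ; 5 | 7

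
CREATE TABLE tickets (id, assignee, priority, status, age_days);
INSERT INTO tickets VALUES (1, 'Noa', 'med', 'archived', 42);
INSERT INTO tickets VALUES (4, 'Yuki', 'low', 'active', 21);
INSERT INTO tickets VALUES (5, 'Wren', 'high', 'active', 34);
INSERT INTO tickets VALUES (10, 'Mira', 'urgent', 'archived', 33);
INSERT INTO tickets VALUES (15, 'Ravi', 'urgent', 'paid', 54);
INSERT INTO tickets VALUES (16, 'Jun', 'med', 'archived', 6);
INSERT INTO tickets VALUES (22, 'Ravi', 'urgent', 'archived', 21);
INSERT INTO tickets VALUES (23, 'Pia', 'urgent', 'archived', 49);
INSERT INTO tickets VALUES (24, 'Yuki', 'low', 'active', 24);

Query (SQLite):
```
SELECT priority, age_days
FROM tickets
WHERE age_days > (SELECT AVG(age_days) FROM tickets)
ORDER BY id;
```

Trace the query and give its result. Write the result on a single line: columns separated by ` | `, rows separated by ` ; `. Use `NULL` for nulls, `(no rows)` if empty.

Scalar subquery: AVG(age_days) over all tickets rows = 31.555556 (≈; comparison uses full precision).
Keep rows where age_days > that value.

med | 42 ; high | 34 ; urgent | 33 ; urgent | 54 ; urgent | 49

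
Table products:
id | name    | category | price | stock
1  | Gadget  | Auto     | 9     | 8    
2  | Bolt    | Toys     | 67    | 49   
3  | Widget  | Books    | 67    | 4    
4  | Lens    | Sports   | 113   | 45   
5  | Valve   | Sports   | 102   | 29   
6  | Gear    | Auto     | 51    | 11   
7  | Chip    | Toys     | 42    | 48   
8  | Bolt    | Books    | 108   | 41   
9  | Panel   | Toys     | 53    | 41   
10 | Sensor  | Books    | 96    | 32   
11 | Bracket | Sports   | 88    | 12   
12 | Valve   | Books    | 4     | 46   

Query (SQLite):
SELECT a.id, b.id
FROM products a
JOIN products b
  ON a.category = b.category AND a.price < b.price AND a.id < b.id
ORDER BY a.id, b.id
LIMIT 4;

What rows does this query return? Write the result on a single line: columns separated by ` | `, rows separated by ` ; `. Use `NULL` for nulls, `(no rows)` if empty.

1 | 6 ; 3 | 8 ; 3 | 10 ; 7 | 9

Pairs (a,b) with same category, a.price < b.price, a.id < b.id.
category groups: Auto:{1,6} Books:{3,8,10,12} Sports:{4,5,11} Toys:{2,7,9}
Ordered by (a.id, b.id); first 4.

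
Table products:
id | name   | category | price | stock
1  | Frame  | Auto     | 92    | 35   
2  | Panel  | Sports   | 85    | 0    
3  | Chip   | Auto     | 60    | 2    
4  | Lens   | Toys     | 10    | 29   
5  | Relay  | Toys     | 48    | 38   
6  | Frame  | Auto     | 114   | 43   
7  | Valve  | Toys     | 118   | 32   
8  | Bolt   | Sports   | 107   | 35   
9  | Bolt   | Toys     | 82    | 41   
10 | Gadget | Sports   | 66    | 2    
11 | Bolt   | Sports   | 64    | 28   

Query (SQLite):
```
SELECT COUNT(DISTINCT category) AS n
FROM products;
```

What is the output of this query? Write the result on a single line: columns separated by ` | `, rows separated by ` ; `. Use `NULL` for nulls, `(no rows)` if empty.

Count distinct non-NULL category values.

3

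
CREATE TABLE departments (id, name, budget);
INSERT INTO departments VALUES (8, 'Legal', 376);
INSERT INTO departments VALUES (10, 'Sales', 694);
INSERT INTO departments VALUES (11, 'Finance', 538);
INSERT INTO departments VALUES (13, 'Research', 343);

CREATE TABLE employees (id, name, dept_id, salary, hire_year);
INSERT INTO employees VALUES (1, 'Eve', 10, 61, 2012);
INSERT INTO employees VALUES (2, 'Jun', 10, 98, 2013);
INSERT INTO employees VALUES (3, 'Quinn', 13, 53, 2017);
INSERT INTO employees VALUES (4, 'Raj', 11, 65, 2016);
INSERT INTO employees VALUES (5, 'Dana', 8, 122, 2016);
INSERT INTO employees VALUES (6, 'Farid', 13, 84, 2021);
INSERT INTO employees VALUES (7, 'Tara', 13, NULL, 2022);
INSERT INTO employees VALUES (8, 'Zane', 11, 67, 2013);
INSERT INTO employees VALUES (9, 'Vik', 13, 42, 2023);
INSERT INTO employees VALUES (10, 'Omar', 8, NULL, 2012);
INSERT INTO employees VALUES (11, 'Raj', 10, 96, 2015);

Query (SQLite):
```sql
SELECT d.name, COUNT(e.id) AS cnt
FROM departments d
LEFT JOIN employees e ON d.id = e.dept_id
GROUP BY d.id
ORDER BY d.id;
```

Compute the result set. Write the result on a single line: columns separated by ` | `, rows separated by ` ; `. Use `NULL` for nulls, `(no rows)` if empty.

Legal | 2 ; Sales | 3 ; Finance | 2 ; Research | 4

LEFT JOIN keeps every departments row; unmatched ones get NULL for employees columns.
Group by departments.id and compute COUNT(e.id). COUNT(col) of an all-NULL group is 0.
  8: ids {5, 10} → COUNT(e.id)=2
  10: ids {1, 2, 11} → COUNT(e.id)=3
  11: ids {4, 8} → COUNT(e.id)=2
  13: ids {3, 6, 7, 9} → COUNT(e.id)=4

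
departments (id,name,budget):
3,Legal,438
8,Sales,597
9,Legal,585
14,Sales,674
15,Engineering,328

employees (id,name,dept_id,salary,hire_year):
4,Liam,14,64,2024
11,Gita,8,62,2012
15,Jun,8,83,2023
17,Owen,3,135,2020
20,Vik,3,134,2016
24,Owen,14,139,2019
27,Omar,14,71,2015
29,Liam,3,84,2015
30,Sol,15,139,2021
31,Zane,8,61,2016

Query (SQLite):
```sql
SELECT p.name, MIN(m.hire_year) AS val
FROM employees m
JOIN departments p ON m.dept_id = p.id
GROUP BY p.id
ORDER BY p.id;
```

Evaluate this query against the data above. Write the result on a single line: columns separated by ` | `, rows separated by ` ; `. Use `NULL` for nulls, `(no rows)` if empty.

Legal | 2015 ; Sales | 2012 ; Sales | 2015 ; Engineering | 2021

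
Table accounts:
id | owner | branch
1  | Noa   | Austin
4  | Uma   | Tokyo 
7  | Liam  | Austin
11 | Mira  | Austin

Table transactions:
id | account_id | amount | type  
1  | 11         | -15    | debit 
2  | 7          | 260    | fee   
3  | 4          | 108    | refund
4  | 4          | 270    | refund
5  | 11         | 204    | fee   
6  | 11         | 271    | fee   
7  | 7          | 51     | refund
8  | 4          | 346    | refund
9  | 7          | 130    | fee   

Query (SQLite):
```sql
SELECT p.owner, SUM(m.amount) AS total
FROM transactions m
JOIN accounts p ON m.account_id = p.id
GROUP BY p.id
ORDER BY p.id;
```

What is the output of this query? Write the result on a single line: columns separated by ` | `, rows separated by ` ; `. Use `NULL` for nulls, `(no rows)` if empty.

Join each transactions row to its accounts via account_id.
Group joined rows by accounts.id; compute SUM(m.amount) per group.
  4: ids {3, 4, 8} → SUM(m.amount)=724
  7: ids {2, 7, 9} → SUM(m.amount)=441
  11: ids {1, 5, 6} → SUM(m.amount)=460

Uma | 724 ; Liam | 441 ; Mira | 460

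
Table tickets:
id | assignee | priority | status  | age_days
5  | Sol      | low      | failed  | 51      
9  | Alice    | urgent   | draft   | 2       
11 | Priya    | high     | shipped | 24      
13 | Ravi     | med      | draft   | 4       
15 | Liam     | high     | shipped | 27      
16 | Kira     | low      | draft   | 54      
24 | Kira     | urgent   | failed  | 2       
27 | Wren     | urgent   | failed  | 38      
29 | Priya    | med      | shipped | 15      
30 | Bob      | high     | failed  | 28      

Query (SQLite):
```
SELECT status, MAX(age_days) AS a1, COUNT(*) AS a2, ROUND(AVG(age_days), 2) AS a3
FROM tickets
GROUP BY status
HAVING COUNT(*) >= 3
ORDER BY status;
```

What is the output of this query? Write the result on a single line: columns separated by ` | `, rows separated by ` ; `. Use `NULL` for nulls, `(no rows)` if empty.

draft | 54 | 3 | 20 ; failed | 51 | 4 | 29.75 ; shipped | 27 | 3 | 22

Group tickets by status.
Per group compute: MAX(age_days), COUNT(*), ROUND(AVG(age_days), 2).
HAVING: drop groups with fewer than 3 rows.
  draft: ids {9, 13, 16} → MAX(age_days)=54, COUNT(*)=3, ROUND(AVG(age_days), 2)=20
  failed: ids {5, 24, 27, 30} → MAX(age_days)=51, COUNT(*)=4, ROUND(AVG(age_days), 2)=29.75
  shipped: ids {11, 15, 29} → MAX(age_days)=27, COUNT(*)=3, ROUND(AVG(age_days), 2)=22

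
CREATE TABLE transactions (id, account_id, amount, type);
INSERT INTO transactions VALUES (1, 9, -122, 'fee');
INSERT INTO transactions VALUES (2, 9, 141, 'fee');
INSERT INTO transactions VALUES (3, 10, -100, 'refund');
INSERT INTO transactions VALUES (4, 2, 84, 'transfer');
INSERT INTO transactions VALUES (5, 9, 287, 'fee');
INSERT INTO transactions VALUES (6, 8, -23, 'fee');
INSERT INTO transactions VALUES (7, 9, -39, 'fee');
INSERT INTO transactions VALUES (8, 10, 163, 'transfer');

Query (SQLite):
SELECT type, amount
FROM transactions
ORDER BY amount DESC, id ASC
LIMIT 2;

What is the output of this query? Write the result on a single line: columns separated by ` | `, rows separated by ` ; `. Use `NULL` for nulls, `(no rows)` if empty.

Sort by amount desc, tiebreak id asc: (287, id=5), (163, id=8), (141, id=2), (84, id=4), (-23, id=6) …. Take first 2.

fee | 287 ; transfer | 163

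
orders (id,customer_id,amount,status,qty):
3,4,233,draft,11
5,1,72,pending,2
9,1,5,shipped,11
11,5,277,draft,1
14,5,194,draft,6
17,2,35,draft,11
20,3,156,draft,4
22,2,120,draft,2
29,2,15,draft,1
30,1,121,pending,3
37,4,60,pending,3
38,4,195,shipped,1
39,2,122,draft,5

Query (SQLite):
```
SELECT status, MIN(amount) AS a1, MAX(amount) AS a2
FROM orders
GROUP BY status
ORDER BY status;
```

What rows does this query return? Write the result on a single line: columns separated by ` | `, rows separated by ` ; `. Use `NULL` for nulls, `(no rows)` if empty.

draft | 15 | 277 ; pending | 60 | 121 ; shipped | 5 | 195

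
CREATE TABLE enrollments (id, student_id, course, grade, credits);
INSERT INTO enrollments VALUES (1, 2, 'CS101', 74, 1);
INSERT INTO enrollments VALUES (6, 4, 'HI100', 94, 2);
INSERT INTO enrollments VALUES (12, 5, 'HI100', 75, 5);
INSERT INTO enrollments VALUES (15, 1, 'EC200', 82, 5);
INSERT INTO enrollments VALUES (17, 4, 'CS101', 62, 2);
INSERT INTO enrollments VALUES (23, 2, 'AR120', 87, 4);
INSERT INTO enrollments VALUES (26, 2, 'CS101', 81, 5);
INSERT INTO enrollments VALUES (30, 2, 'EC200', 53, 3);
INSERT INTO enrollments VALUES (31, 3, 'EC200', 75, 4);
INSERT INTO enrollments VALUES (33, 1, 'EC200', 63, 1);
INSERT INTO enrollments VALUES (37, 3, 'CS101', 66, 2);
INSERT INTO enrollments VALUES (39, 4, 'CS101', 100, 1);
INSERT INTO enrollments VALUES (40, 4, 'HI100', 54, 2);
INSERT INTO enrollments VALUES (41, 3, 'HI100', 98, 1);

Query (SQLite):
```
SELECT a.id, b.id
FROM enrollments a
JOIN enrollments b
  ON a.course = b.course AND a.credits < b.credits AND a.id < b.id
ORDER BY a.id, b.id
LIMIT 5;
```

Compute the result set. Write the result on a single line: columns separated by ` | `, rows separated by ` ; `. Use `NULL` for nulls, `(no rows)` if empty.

1 | 17 ; 1 | 26 ; 1 | 37 ; 6 | 12 ; 17 | 26

Pairs (a,b) with same course, a.credits < b.credits, a.id < b.id.
course groups: AR120:{23} CS101:{1,17,26,37,39} EC200:{15,30,31,33} HI100:{6,12,40,41}
Ordered by (a.id, b.id); first 5.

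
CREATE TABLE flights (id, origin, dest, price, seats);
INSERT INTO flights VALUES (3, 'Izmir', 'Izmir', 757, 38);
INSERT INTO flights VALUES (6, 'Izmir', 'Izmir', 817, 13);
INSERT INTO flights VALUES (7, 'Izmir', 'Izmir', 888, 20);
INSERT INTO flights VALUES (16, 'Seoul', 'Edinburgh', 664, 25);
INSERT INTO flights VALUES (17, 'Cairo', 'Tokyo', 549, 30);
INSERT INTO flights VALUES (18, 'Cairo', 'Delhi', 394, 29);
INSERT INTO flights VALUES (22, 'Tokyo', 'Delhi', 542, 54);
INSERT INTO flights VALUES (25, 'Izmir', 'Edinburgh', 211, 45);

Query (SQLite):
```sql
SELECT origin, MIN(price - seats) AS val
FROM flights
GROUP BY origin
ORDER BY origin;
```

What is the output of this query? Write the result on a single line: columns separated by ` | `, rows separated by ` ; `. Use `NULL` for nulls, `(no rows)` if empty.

For each row compute price - seats.
Group by origin; take MIN of the expression per group.
  Cairo: ids {17, 18} → MIN(price - seats)=365
  Izmir: ids {3, 6, 7, 25} → MIN(price - seats)=166
  Seoul: ids {16} → MIN(price - seats)=639
  Tokyo: ids {22} → MIN(price - seats)=488

Cairo | 365 ; Izmir | 166 ; Seoul | 639 ; Tokyo | 488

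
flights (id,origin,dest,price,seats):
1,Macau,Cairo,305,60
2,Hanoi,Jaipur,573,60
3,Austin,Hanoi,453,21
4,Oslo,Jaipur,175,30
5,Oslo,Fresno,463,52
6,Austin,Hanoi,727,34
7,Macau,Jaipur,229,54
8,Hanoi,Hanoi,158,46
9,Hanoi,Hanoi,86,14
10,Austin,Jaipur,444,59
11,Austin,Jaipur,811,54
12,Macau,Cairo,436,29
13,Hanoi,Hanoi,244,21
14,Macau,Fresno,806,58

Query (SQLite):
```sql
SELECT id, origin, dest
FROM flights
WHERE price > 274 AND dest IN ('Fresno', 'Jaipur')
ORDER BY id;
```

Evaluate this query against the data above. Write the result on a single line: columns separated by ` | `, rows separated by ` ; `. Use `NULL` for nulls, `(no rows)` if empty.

2 | Hanoi | Jaipur ; 5 | Oslo | Fresno ; 10 | Austin | Jaipur ; 11 | Austin | Jaipur ; 14 | Macau | Fresno

price > 274: ids {1, 2, 3, 5, 6, 10, 11, 12, 14}
dest IN ('Fresno', 'Jaipur'): ids {2, 4, 5, 7, 10, 11, 14}
Combine with AND.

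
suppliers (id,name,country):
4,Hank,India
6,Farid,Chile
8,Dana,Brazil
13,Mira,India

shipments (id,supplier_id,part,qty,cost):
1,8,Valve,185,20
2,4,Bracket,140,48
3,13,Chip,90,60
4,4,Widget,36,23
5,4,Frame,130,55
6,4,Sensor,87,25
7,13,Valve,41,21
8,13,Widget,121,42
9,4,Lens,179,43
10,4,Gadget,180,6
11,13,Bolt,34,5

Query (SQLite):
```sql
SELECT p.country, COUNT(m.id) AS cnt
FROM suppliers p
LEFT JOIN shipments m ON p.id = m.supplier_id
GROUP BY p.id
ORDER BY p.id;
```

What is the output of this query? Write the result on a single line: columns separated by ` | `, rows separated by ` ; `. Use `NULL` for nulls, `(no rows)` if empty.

India | 6 ; Chile | 0 ; Brazil | 1 ; India | 4

LEFT JOIN keeps every suppliers row; unmatched ones get NULL for shipments columns.
Group by suppliers.id and compute COUNT(m.id). COUNT(col) of an all-NULL group is 0.
  4: ids {2, 4, 5, 6, 9, 10} → COUNT(m.id)=6
  6: ids {—} → COUNT(m.id)=0
  8: ids {1} → COUNT(m.id)=1
  13: ids {3, 7, 8, 11} → COUNT(m.id)=4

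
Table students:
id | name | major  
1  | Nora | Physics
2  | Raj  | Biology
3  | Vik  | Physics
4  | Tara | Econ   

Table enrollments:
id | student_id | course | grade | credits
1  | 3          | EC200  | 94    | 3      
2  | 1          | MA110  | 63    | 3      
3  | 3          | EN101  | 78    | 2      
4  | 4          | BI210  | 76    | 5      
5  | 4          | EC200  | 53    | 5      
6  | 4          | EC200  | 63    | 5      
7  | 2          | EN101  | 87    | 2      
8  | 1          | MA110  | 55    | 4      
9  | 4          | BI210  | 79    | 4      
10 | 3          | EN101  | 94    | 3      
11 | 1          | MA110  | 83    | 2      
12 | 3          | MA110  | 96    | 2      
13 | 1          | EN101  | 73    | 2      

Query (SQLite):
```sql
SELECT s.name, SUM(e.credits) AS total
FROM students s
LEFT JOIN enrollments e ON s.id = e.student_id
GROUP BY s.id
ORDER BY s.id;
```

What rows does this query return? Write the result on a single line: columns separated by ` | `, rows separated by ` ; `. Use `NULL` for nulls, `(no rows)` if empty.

LEFT JOIN keeps every students row; unmatched ones get NULL for enrollments columns.
Group by students.id and compute SUM(e.credits). SUM over an all-NULL group is NULL.
  1: ids {2, 8, 11, 13} → SUM(e.credits)=11
  2: ids {7} → SUM(e.credits)=2
  3: ids {1, 3, 10, 12} → SUM(e.credits)=10
  4: ids {4, 5, 6, 9} → SUM(e.credits)=19

Nora | 11 ; Raj | 2 ; Vik | 10 ; Tara | 19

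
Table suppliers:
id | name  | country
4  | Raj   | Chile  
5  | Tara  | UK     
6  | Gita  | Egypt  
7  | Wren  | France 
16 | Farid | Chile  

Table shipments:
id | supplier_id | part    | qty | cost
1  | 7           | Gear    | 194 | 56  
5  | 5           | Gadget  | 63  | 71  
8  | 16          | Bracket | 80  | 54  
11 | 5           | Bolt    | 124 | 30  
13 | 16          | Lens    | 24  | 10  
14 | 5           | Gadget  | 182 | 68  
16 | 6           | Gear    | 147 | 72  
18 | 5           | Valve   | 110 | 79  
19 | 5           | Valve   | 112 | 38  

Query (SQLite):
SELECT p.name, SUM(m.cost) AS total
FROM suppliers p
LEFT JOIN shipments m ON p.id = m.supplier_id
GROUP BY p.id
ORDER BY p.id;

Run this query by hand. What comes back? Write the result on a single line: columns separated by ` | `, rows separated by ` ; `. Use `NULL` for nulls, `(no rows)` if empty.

Raj | NULL ; Tara | 286 ; Gita | 72 ; Wren | 56 ; Farid | 64

LEFT JOIN keeps every suppliers row; unmatched ones get NULL for shipments columns.
Group by suppliers.id and compute SUM(m.cost). SUM over an all-NULL group is NULL.
  4: ids {—} → SUM(m.cost)=NULL
  5: ids {5, 11, 14, 18, 19} → SUM(m.cost)=286
  6: ids {16} → SUM(m.cost)=72
  7: ids {1} → SUM(m.cost)=56
  16: ids {8, 13} → SUM(m.cost)=64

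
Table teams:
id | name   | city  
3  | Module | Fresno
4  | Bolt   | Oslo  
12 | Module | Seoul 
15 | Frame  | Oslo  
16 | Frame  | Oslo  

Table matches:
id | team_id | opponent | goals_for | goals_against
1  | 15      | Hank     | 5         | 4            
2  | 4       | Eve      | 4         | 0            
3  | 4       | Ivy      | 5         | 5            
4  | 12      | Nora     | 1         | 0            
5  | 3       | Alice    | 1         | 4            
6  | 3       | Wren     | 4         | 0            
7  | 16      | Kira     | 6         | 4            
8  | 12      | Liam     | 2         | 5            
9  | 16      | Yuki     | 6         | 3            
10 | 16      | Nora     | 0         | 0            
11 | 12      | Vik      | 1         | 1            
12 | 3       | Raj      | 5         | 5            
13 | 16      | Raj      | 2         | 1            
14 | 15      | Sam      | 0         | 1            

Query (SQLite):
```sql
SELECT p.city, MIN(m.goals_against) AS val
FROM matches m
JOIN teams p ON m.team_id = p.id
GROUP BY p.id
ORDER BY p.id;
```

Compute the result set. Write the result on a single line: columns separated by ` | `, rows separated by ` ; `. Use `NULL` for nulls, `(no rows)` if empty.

Join each matches row to its teams via team_id.
Group joined rows by teams.id; compute MIN(m.goals_against) per group.
  3: ids {5, 6, 12} → MIN(m.goals_against)=0
  4: ids {2, 3} → MIN(m.goals_against)=0
  12: ids {4, 8, 11} → MIN(m.goals_against)=0
  15: ids {1, 14} → MIN(m.goals_against)=1
  16: ids {7, 9, 10, 13} → MIN(m.goals_against)=0

Fresno | 0 ; Oslo | 0 ; Seoul | 0 ; Oslo | 1 ; Oslo | 0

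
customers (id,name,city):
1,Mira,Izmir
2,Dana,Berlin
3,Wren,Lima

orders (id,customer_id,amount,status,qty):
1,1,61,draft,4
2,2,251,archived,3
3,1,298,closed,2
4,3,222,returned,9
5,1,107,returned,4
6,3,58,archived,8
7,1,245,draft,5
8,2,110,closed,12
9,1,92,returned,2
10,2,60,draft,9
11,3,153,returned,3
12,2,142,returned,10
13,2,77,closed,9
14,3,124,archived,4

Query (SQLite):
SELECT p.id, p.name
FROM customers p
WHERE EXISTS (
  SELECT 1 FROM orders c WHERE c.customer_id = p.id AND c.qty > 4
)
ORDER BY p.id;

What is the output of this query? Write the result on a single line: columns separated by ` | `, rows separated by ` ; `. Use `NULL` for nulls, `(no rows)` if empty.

1 | Mira ; 2 | Dana ; 3 | Wren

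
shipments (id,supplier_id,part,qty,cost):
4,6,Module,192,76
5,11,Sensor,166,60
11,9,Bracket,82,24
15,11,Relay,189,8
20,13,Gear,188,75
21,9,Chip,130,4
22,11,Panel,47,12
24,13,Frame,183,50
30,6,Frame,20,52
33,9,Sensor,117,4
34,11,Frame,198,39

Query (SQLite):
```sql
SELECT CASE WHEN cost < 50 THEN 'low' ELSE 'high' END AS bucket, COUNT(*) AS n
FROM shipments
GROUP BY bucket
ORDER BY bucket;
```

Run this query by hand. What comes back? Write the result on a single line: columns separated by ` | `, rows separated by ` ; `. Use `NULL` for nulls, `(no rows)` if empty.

Bucket rows by cost < 50 → 'low' else 'high'; count each bucket.

high | 5 ; low | 6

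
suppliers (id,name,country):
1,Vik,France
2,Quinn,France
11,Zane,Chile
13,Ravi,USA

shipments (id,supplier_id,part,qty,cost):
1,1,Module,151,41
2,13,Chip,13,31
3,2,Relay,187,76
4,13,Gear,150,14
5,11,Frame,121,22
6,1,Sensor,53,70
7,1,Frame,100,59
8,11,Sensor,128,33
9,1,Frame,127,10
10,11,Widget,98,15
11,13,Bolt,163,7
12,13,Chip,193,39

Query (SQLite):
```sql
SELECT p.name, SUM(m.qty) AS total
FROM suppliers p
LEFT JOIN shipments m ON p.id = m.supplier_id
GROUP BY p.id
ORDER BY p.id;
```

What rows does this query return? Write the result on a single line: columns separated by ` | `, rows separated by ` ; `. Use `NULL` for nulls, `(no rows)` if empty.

Vik | 431 ; Quinn | 187 ; Zane | 347 ; Ravi | 519

LEFT JOIN keeps every suppliers row; unmatched ones get NULL for shipments columns.
Group by suppliers.id and compute SUM(m.qty). SUM over an all-NULL group is NULL.
  1: ids {1, 6, 7, 9} → SUM(m.qty)=431
  2: ids {3} → SUM(m.qty)=187
  11: ids {5, 8, 10} → SUM(m.qty)=347
  13: ids {2, 4, 11, 12} → SUM(m.qty)=519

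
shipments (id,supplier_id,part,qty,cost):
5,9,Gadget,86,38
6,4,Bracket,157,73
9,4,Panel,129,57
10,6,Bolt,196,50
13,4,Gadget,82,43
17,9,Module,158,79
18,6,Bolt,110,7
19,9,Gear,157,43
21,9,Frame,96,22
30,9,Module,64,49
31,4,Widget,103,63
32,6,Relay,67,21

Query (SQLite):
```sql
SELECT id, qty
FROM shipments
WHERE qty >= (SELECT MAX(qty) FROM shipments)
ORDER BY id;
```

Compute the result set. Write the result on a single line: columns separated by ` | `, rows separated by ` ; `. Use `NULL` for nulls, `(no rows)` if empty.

Scalar subquery: MAX(qty) over all shipments rows = 196.
Keep rows where qty >= that value.

10 | 196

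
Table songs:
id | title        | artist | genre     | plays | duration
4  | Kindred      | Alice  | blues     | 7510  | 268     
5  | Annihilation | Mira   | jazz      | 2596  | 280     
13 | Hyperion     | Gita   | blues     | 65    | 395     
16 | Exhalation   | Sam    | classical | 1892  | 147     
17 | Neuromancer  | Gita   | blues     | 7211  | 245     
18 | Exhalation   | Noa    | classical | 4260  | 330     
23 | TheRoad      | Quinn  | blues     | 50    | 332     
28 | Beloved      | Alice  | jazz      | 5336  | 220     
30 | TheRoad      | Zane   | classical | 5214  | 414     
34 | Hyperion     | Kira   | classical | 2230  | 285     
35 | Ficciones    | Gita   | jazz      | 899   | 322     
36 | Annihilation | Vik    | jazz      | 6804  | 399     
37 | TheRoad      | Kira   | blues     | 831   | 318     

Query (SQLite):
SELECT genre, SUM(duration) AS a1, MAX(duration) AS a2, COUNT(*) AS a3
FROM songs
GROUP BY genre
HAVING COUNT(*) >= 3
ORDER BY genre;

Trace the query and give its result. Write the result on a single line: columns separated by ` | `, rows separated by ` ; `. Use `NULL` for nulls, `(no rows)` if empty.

Group songs by genre.
Per group compute: SUM(duration), MAX(duration), COUNT(*).
HAVING: drop groups with fewer than 3 rows.
  blues: ids {4, 13, 17, 23, 37} → SUM(duration)=1558, MAX(duration)=395, COUNT(*)=5
  classical: ids {16, 18, 30, 34} → SUM(duration)=1176, MAX(duration)=414, COUNT(*)=4
  jazz: ids {5, 28, 35, 36} → SUM(duration)=1221, MAX(duration)=399, COUNT(*)=4

blues | 1558 | 395 | 5 ; classical | 1176 | 414 | 4 ; jazz | 1221 | 399 | 4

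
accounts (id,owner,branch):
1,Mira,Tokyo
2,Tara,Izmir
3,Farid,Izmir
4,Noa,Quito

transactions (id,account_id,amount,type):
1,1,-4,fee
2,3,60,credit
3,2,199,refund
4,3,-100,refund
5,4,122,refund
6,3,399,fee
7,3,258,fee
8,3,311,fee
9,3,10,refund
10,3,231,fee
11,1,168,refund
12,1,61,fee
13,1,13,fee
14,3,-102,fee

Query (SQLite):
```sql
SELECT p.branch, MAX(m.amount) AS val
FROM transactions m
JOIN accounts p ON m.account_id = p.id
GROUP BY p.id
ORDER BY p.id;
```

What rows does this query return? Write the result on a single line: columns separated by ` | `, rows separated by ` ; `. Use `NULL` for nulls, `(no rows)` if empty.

Join each transactions row to its accounts via account_id.
Group joined rows by accounts.id; compute MAX(m.amount) per group.
  1: ids {1, 11, 12, 13} → MAX(m.amount)=168
  2: ids {3} → MAX(m.amount)=199
  3: ids {2, 4, 6, 7, 8, 9, 10, 14} → MAX(m.amount)=399
  4: ids {5} → MAX(m.amount)=122

Tokyo | 168 ; Izmir | 199 ; Izmir | 399 ; Quito | 122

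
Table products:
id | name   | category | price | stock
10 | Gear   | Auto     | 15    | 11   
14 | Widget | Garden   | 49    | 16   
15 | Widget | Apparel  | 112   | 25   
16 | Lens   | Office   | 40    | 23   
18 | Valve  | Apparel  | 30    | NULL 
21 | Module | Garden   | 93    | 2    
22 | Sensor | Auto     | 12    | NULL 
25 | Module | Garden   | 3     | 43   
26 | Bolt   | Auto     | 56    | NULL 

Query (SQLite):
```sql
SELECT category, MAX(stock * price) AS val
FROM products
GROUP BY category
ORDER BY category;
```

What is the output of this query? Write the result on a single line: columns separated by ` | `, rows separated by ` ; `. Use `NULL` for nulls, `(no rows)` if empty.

Apparel | 2800 ; Auto | 165 ; Garden | 784 ; Office | 920

For each row compute stock * price.
Group by category; take MAX of the expression per group.
  Apparel: ids {15, 18} → MAX(stock * price)=2800
  Auto: ids {10, 22, 26} → MAX(stock * price)=165
  Garden: ids {14, 21, 25} → MAX(stock * price)=784
  Office: ids {16} → MAX(stock * price)=920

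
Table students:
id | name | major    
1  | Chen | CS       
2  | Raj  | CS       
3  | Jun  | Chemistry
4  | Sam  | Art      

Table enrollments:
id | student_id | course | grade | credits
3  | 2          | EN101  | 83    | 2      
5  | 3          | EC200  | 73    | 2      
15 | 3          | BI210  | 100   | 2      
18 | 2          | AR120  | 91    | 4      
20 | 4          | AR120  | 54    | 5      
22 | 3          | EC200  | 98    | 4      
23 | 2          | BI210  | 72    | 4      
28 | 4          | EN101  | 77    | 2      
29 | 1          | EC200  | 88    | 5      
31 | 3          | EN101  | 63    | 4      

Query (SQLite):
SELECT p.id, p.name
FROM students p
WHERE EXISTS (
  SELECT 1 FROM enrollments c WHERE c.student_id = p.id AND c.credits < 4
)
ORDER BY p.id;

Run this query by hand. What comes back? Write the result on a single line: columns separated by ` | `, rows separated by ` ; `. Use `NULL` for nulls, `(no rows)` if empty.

For each students row, check whether any enrollments with matching student_id has credits < 4.
Keep rows where that is true.

2 | Raj ; 3 | Jun ; 4 | Sam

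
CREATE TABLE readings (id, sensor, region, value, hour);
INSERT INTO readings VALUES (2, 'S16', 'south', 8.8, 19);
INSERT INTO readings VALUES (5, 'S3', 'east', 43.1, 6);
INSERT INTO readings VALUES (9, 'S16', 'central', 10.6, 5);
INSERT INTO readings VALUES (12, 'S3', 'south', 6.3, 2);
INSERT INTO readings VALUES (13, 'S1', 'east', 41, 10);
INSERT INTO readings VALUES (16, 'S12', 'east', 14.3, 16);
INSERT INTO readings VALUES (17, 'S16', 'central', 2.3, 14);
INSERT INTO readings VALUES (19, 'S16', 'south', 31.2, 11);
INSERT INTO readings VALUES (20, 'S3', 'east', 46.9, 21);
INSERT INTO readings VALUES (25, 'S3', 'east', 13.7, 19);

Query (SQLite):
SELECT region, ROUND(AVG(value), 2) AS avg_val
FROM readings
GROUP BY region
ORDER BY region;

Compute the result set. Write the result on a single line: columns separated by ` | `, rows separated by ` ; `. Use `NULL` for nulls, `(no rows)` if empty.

central | 6.45 ; east | 31.8 ; south | 15.43

Partition readings by region; compute ROUND(AVG(value), 2) within each group.
  central: ids {9, 17} → ROUND(AVG(value), 2)=6.45
  east: ids {5, 13, 16, 20, 25} → ROUND(AVG(value), 2)=31.8
  south: ids {2, 12, 19} → ROUND(AVG(value), 2)=15.43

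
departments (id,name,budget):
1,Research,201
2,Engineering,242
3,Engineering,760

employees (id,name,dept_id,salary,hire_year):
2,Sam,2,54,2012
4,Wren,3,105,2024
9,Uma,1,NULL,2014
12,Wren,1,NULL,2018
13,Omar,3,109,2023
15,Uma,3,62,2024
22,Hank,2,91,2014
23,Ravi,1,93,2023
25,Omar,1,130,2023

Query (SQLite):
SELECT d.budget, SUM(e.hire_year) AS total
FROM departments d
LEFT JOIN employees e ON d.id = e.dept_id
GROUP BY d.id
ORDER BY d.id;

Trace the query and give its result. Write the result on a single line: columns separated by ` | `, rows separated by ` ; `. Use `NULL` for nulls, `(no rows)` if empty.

201 | 8078 ; 242 | 4026 ; 760 | 6071

LEFT JOIN keeps every departments row; unmatched ones get NULL for employees columns.
Group by departments.id and compute SUM(e.hire_year). SUM over an all-NULL group is NULL.
  1: ids {9, 12, 23, 25} → SUM(e.hire_year)=8078
  2: ids {2, 22} → SUM(e.hire_year)=4026
  3: ids {4, 13, 15} → SUM(e.hire_year)=6071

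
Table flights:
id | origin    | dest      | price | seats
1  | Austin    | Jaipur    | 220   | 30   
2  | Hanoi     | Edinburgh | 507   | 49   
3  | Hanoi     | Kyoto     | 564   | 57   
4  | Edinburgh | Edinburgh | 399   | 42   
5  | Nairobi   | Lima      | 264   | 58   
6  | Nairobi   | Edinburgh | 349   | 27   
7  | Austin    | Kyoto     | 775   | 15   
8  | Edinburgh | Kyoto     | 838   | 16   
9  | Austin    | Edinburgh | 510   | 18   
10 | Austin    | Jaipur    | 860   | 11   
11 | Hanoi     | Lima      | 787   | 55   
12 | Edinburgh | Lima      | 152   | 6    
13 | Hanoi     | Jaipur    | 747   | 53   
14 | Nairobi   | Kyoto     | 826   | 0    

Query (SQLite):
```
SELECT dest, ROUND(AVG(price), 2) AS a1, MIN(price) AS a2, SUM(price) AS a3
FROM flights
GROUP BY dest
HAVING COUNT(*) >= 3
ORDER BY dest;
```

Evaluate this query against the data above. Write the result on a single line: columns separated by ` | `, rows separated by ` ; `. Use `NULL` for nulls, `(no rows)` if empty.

Group flights by dest.
Per group compute: ROUND(AVG(price), 2), MIN(price), SUM(price).
HAVING: drop groups with fewer than 3 rows.
  Edinburgh: ids {2, 4, 6, 9} → ROUND(AVG(price), 2)=441.25, MIN(price)=349, SUM(price)=1765
  Jaipur: ids {1, 10, 13} → ROUND(AVG(price), 2)=609, MIN(price)=220, SUM(price)=1827
  Kyoto: ids {3, 7, 8, 14} → ROUND(AVG(price), 2)=750.75, MIN(price)=564, SUM(price)=3003
  Lima: ids {5, 11, 12} → ROUND(AVG(price), 2)=401, MIN(price)=152, SUM(price)=1203

Edinburgh | 441.25 | 349 | 1765 ; Jaipur | 609 | 220 | 1827 ; Kyoto | 750.75 | 564 | 3003 ; Lima | 401 | 152 | 1203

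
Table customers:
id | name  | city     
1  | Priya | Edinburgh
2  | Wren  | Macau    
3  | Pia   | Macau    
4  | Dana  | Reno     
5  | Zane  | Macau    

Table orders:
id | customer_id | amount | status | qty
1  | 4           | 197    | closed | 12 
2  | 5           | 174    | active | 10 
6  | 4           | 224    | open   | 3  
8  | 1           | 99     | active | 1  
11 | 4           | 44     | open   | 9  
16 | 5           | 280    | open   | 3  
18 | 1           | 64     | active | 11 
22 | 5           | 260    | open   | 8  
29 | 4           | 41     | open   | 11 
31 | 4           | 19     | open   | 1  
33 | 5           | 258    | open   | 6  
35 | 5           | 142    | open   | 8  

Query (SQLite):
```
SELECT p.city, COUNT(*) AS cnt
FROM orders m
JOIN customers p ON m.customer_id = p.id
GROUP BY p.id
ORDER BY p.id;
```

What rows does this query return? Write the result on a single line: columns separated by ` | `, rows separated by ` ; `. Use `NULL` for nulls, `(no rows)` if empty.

Edinburgh | 2 ; Reno | 5 ; Macau | 5

Join each orders row to its customers via customer_id.
Group joined rows by customers.id; compute COUNT(*) per group.
  1: ids {8, 18} → COUNT(*)=2
  4: ids {1, 6, 11, 29, 31} → COUNT(*)=5
  5: ids {2, 16, 22, 33, 35} → COUNT(*)=5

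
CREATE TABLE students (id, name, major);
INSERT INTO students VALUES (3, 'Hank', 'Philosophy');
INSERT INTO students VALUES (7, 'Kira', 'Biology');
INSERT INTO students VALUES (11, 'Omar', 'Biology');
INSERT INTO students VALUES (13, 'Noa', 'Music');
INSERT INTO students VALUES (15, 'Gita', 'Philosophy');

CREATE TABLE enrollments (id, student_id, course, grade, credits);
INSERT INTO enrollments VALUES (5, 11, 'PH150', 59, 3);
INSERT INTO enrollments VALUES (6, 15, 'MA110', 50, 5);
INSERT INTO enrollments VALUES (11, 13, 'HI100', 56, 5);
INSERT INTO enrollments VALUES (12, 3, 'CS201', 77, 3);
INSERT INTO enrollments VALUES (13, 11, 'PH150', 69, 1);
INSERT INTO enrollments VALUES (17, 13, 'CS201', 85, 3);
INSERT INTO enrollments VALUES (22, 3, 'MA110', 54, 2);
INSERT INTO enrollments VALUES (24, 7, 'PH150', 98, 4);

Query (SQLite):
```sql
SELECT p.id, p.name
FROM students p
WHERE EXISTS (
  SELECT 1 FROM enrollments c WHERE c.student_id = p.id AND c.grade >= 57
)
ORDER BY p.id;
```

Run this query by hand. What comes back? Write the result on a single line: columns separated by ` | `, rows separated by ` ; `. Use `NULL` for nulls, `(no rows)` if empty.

3 | Hank ; 7 | Kira ; 11 | Omar ; 13 | Noa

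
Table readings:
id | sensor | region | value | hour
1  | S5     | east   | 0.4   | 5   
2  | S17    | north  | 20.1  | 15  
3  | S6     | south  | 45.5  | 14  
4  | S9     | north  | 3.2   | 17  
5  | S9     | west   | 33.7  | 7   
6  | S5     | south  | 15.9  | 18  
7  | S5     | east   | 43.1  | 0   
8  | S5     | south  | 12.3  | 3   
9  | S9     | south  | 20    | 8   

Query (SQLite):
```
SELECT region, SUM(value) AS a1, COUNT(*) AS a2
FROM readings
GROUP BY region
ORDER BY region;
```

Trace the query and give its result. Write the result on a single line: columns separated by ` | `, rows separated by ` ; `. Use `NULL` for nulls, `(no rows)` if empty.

east | 43.5 | 2 ; north | 23.3 | 2 ; south | 93.7 | 4 ; west | 33.7 | 1

Group readings by region.
Per group compute: SUM(value), COUNT(*).
  east: ids {1, 7} → SUM(value)=43.5, COUNT(*)=2
  north: ids {2, 4} → SUM(value)=23.3, COUNT(*)=2
  south: ids {3, 6, 8, 9} → SUM(value)=93.7, COUNT(*)=4
  west: ids {5} → SUM(value)=33.7, COUNT(*)=1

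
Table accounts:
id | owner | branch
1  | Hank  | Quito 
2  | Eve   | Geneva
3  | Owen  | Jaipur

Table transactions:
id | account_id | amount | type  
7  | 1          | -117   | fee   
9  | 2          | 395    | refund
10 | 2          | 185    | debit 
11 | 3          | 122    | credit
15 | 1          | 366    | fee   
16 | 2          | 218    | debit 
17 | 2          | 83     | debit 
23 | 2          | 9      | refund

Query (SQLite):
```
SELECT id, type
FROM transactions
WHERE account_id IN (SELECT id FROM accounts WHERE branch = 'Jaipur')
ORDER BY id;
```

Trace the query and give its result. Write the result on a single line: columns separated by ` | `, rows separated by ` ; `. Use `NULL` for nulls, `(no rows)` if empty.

11 | credit

Inner query: accounts.id where branch = 'Jaipur'.
Outer: keep transactions rows whose account_id is in that set.
Inner query → {3}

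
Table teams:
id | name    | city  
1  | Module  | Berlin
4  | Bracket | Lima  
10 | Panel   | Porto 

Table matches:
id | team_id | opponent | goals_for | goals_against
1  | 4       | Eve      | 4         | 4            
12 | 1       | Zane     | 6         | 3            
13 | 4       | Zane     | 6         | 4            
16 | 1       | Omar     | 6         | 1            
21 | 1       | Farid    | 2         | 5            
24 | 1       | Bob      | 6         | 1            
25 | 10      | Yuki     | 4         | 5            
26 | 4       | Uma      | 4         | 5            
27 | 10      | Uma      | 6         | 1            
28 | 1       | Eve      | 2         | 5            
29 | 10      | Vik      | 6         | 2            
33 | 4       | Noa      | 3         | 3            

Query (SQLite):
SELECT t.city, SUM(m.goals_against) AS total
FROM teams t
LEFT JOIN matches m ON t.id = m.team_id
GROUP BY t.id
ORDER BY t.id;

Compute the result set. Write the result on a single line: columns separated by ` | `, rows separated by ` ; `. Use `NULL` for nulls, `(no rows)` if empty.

LEFT JOIN keeps every teams row; unmatched ones get NULL for matches columns.
Group by teams.id and compute SUM(m.goals_against). SUM over an all-NULL group is NULL.
  1: ids {12, 16, 21, 24, 28} → SUM(m.goals_against)=15
  4: ids {1, 13, 26, 33} → SUM(m.goals_against)=16
  10: ids {25, 27, 29} → SUM(m.goals_against)=8

Berlin | 15 ; Lima | 16 ; Porto | 8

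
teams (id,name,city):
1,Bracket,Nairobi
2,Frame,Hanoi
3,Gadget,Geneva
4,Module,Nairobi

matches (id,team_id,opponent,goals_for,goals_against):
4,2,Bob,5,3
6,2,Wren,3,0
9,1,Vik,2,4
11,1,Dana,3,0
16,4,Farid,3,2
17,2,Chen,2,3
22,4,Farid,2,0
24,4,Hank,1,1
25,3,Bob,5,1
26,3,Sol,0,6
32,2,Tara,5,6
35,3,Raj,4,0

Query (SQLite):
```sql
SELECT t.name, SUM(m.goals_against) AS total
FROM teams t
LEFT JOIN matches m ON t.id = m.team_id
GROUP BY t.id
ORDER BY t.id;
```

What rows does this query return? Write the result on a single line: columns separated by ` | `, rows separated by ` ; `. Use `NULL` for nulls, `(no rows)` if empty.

LEFT JOIN keeps every teams row; unmatched ones get NULL for matches columns.
Group by teams.id and compute SUM(m.goals_against). SUM over an all-NULL group is NULL.
  1: ids {9, 11} → SUM(m.goals_against)=4
  2: ids {4, 6, 17, 32} → SUM(m.goals_against)=12
  3: ids {25, 26, 35} → SUM(m.goals_against)=7
  4: ids {16, 22, 24} → SUM(m.goals_against)=3

Bracket | 4 ; Frame | 12 ; Gadget | 7 ; Module | 3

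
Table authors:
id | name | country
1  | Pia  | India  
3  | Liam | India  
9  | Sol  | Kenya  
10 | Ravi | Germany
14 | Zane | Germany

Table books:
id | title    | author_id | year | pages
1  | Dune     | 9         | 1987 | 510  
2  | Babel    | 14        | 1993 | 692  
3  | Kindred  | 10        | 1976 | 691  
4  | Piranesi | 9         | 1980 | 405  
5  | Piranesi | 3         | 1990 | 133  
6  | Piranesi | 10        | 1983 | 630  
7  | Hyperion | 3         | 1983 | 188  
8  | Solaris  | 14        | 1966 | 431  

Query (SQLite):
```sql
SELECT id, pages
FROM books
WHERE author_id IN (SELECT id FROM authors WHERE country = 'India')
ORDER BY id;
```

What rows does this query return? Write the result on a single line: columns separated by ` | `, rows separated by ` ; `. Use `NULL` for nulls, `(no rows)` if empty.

5 | 133 ; 7 | 188

Inner query: authors.id where country = 'India'.
Outer: keep books rows whose author_id is in that set.
Inner query → {1, 3}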